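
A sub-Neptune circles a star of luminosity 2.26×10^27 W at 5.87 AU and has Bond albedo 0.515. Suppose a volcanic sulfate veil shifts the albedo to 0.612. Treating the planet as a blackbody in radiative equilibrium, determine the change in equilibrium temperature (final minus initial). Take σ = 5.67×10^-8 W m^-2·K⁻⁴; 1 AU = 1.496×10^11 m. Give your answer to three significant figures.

-8.11 K

d = 5.87 × 1.496×10^11 m = 8.782×10^11 m.
S = L/(4πd²) = 233.2 W m^-2.
With α = 0.515, T₁ = 149.4 K.
With α = 0.612, T₂ = 141.3 K.
Change: 141.3 − 149.4 = -8.108 K.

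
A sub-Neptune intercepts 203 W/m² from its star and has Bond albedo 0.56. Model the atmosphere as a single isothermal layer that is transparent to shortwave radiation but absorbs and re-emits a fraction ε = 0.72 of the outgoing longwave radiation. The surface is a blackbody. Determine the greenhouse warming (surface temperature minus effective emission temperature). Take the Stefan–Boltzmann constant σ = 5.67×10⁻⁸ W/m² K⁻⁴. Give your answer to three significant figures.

At the top of the atmosphere, σT_e⁴ = S(1−α)/4 = 22.33 W/m², giving T_e = 140.9 K.
For a single slab of emissivity ε, T_s⁴ = 2T_e⁴/(2−ε); thus T_s = 140.9·(1.562)^(1/4) = 157.5 K.
The atmosphere warms the surface by 16.63 K.

16.6 kelvin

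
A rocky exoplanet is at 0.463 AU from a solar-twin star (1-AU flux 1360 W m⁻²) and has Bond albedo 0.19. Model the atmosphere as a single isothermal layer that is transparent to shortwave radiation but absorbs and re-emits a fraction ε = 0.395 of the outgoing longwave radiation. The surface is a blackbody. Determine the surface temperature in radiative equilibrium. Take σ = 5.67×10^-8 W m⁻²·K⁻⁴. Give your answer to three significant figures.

410 K

By the inverse-square law, S = 1360/0.463² = 6344 W m⁻².
The planet radiates to space at T_e = [S(1−α)/(4σ)]^(1/4) = 388.0 K.
Surface balance with a leaky layer gives σT_s⁴ = σT_e⁴·2/(2−ε), so T_s = T_e·[2/(2−0.395)]^(1/4) = 409.9 K.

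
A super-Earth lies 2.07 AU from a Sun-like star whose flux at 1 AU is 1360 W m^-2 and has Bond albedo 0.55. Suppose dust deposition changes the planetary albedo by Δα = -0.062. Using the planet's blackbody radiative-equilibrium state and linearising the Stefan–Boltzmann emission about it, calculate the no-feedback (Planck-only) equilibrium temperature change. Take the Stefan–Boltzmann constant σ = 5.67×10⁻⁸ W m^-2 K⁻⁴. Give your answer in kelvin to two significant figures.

Irradiance scales as 1/d², so S = 1360 W m^-2 × (1/2.07)² = 317.4 W m^-2.
Reference equilibrium: T_e = [S(1−α)/(4σ)]^(1/4) = 158.4 K.
The change in absorbed flux is Δ[S(1−α)/4] = −SΔα/4 = 4.920 W m^-2.
The Planck feedback parameter is 4σT_e³ = 0.9016 W m^-2/K.
So ΔT₀ = 4.920/0.9016 = 5.46 K.

5.5 K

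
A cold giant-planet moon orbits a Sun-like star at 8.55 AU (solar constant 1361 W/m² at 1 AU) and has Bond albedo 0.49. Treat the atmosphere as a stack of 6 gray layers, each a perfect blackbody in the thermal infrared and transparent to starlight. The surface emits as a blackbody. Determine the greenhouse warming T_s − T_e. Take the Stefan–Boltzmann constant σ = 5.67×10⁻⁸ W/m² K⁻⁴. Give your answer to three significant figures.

50.4 K

By the inverse-square law, S = 1361/8.55² = 18.62 W/m².
OLR = S(1−α)/4 = 2.374 W/m²; the top layer radiates at T_e = 80.44 K.
T_s = (N+1)^(1/4)·T_e = 130.8 K.
So the greenhouse effect raises the surface by 130.8 − 80.44 = 50.40 K.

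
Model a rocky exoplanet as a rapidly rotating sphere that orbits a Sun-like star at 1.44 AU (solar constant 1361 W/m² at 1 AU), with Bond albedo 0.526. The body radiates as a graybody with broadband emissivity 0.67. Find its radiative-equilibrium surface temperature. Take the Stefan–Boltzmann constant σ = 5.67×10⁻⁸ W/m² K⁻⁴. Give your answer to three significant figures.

213 K

Flux at the orbit: S = 1361/(1.44)² = 656.3 W/m².
The planet absorbs (1−α)S over its disc πR² and re-emits over 4πR², so the mean absorbed flux is (1−0.526)·656.3/4 = 77.78 W/m².
Equating to εσT⁴ with ε = 0.67: T = (77.78/0.67σ)^(1/4) = 212.7 K.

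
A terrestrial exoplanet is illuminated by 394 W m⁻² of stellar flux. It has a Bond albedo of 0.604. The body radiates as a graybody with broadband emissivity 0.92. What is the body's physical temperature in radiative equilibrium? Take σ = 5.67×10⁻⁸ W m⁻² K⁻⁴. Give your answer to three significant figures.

165 kelvin

Averaging over the sphere, the absorbed flux is S(1−α)/4 = 39.01 W m⁻².
Radiative balance εσT⁴ = 39.01 gives T = [39.01/(0.92·σ)]^(1/4) = 165.4 K.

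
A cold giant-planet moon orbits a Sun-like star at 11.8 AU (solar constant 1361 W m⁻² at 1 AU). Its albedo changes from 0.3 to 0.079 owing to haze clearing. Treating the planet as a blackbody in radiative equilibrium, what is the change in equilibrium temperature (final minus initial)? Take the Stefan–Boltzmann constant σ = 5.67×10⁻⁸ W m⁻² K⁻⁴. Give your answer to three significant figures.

5.26 K

Irradiance scales as 1/d², so S = 1361 W m⁻² × (1/11.8)² = 9.774 W m⁻².
Before: T₁ = [9.774·0.7/(4σ)]^(1/4) = 74.11 K.
After:  T₂ = [9.774·0.921/(4σ)]^(1/4) = 79.37 K.
ΔT = T₂ − T₁ = 5.262 K.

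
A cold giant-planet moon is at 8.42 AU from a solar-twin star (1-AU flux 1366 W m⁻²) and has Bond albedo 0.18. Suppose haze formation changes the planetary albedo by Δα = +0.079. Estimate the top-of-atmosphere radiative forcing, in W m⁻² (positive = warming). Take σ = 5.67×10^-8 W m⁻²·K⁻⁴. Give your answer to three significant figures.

-0.381 W m⁻²

Flux at the orbit: S = 1366/(8.42)² = 19.27 W m⁻².
The change in absorbed flux is Δ[S(1−α)/4] = −SΔα/4 = -0.3805 W m⁻².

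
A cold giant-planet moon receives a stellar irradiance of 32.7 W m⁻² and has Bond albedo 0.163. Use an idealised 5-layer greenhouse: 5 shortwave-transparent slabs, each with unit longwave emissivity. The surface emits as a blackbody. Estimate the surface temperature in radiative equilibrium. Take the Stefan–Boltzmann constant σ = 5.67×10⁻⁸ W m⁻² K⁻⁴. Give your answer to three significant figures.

Top-of-atmosphere balance: σT_e⁴ = S(1−α)/4 = 6.842 W m⁻² → T_e = 104.8 K.
With N = 5 opaque layers, T_s = (N+1)^(1/4)·T_e = 6^(1/4)·104.8 = 164.0 K.

164 kelvin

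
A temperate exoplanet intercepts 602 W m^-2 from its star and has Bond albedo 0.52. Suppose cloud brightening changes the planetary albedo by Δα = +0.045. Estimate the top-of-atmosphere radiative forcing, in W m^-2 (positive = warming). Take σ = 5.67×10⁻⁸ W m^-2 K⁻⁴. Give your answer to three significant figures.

The change in absorbed flux is Δ[S(1−α)/4] = −SΔα/4 = -6.772 W m^-2.

-6.77 W m^-2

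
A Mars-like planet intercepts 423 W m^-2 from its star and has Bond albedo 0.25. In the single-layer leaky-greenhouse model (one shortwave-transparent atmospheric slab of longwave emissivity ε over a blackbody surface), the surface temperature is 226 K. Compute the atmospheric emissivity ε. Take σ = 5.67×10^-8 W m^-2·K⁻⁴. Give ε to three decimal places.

Effective temperature: T_e = [S(1−α)/(4σ)]^(1/4) = 193.4 K.
T_s⁴ = T_e⁴·2/(2−ε) → ε = 2 − 2(T_e/T_s)⁴ = 2 − 2·(193.4/226)⁴ = 0.9276.

0.928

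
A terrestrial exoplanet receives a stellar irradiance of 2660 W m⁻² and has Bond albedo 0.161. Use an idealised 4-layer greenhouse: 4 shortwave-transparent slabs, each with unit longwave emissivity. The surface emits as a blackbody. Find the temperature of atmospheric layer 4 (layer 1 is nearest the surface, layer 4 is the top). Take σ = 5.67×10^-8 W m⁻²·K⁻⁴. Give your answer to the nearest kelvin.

315 K

The effective emission temperature is T_e = [S(1−α)/(4σ)]^¼ = 315.0 K.
The net upward flux σT_e⁴ is constant between every pair of levels, so T_k⁴ = (N+1−k)T_e⁴.
T_4 = (1)^(1/4)·315.0 = 315.0 K.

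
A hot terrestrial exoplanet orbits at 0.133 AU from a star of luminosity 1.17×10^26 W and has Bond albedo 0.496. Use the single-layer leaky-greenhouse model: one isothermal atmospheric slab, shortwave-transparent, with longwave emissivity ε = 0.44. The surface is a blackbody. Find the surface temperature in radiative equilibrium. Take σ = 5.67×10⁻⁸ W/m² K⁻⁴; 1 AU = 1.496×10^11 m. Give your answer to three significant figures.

509 K

d = 0.133 × 1.496×10^11 m = 1.990×10^10 m.
S = L/(4πd²) = 23520 W/m².
The planet radiates to space at T_e = [S(1−α)/(4σ)]^(1/4) = 478.1 K.
For a single slab of emissivity ε, T_s⁴ = 2T_e⁴/(2−ε); thus T_s = 478.1·(1.282)^(1/4) = 508.8 K.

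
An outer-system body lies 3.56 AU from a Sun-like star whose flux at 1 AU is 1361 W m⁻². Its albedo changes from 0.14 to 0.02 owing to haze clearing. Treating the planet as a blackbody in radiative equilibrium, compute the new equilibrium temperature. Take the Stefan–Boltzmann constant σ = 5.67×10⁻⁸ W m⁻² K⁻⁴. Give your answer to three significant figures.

147 kelvin

By the inverse-square law, S = 1361/3.56² = 107.4 W m⁻².
T₂ = [S(1−α₂)/(4σ)]^(1/4) = [107.4·0.98/(4σ)]^(1/4) = 146.8 K.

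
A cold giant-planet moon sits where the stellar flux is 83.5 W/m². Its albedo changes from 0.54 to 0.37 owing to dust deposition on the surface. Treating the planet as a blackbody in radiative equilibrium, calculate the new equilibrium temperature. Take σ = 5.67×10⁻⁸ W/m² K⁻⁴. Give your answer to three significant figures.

T₂ = [S(1−α₂)/(4σ)]^(1/4) = [83.50·0.63/(4σ)]^(1/4) = 123.4 K.

123 K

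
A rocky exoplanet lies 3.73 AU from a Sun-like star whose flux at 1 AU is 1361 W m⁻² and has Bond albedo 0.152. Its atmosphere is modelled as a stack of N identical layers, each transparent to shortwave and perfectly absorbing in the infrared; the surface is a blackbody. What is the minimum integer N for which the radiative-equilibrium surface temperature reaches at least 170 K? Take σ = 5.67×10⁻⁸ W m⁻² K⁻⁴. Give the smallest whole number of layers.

By the inverse-square law, S = 1361/3.73² = 97.82 W m⁻².
OLR = S(1−α)/4 = 20.74 W m⁻²; the top layer radiates at T_e = 138.3 K.
Need (N+1)T_e⁴ ≥ T_s⁴, i.e. N+1 ≥ (170/138.3)⁴ = 2.284.
So N ≥ 1.284; the smallest integer is N = 2.

2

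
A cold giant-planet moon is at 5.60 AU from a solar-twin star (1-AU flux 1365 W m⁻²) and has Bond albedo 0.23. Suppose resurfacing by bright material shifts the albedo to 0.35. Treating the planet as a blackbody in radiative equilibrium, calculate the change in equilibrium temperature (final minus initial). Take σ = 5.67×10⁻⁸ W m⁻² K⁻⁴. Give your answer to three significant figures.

-4.57 K

Irradiance scales as 1/d², so S = 1365 W m⁻² × (1/5.60)² = 43.53 W m⁻².
Before: T₁ = [43.53·0.77/(4σ)]^(1/4) = 110.3 K.
With α = 0.35, T₂ = 105.7 K.
Change: 105.7 − 110.3 = -4.572 K.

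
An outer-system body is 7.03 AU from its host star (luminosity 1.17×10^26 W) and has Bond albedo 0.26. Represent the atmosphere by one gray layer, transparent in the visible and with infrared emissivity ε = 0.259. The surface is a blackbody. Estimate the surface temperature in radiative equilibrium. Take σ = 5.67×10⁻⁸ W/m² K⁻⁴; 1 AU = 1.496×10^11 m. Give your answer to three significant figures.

74.9 K

d = 7.03 × 1.496×10^11 m = 1.052×10^12 m.
S = L/(4πd²) = 8.418 W/m².
Effective emission temperature (TOA balance): σT_e⁴ = S(1−α)/4 = 1.557 W/m² → T_e = 72.39 K.
Surface balance with a leaky layer gives σT_s⁴ = σT_e⁴·2/(2−ε), so T_s = T_e·[2/(2−0.259)]^(1/4) = 74.95 K.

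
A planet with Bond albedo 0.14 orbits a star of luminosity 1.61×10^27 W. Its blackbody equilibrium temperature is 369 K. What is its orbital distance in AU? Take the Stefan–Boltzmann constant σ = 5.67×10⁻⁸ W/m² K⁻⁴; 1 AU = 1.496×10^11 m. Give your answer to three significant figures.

1.08 AU

Required flux: S = 4σT⁴/(1−α) = 4889 W/m².
S = L/(4πd²) → d = √(L/4πS) = √(1.61×10^27/(4π·4889)) = 1.619×10^11 m = 1.082 AU.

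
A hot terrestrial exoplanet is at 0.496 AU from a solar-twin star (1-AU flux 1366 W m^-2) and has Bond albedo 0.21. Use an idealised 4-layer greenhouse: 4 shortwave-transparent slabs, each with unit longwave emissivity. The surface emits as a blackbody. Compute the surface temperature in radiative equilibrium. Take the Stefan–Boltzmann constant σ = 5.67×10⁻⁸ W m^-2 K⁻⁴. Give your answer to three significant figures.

By the inverse-square law, S = 1366/0.496² = 5552 W m^-2.
The effective emission temperature is T_e = [S(1−α)/(4σ)]^¼ = 372.9 K.
With N = 4 opaque layers, T_s = (N+1)^(1/4)·T_e = 5^(1/4)·372.9 = 557.6 K.

558 K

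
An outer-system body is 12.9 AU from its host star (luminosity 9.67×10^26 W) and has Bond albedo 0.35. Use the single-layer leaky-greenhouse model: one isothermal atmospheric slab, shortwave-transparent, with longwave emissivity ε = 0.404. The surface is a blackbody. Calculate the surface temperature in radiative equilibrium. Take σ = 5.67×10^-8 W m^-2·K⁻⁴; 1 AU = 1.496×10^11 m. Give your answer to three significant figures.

92.8 K

Orbital distance: d = 12.9 AU = 1.930×10^12 m.
Spreading L over a sphere of radius d: S = 9.67×10^26/(4π·1.93×10^12²) = 20.66 W m^-2.
At the top of the atmosphere, σT_e⁴ = S(1−α)/4 = 3.358 W m^-2, giving T_e = 87.72 K.
The surface balance (absorbed SW + ε·downward IR = σT_s⁴) with T_a⁴ = T_s⁴/2 reduces to T_s = T_e·[2/(2−ε)]^¼ = 92.81 K.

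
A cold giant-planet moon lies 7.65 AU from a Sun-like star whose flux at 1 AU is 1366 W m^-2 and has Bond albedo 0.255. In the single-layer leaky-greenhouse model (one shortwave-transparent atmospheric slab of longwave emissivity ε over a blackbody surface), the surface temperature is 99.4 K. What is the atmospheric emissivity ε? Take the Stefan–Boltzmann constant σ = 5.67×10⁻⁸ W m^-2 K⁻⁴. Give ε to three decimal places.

0.429

Irradiance scales as 1/d², so S = 1366 W m^-2 × (1/7.65)² = 23.34 W m^-2.
First, T_e = [23.34·(1−0.255)/(4σ)]^(1/4) = 93.58 K.
Inverting T_s⁴ = 2T_e⁴/(2−ε): (T_e/T_s)⁴ = 0.7854, so ε = 2(1 − 0.7854) = 0.4292.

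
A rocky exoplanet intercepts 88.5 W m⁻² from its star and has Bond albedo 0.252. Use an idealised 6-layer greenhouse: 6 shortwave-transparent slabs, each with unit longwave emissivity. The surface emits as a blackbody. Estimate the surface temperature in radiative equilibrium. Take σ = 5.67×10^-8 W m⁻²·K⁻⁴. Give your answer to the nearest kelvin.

213 K

Top-of-atmosphere balance: σT_e⁴ = S(1−α)/4 = 16.55 W m⁻² → T_e = 130.7 K.
With N = 6 opaque layers, T_s = (N+1)^(1/4)·T_e = 7^(1/4)·130.7 = 212.6 K.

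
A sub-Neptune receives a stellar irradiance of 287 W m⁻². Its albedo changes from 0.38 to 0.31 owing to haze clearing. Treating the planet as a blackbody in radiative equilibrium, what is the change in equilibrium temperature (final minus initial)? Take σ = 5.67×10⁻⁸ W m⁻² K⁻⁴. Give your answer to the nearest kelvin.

Before: T₁ = [287.0·0.62/(4σ)]^(1/4) = 167.4 K.
Final:   T₂ = [S(1−0.31)/(4σ)]^(1/4) = 171.9 K.
ΔT = T₂ − T₁ = 4.536 K.

5 K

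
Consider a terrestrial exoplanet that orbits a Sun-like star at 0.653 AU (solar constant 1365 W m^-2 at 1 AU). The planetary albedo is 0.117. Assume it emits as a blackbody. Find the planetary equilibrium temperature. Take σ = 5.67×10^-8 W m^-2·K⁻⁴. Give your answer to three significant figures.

334 K

Irradiance scales as 1/d², so S = 1365 W m^-2 × (1/0.653)² = 3201 W m^-2.
Absorbed flux (global mean): S(1−α)/4 = 3201·0.883/4 = 706.7 W m^-2.
In equilibrium σT⁴ equals this, so T = 334.1 K.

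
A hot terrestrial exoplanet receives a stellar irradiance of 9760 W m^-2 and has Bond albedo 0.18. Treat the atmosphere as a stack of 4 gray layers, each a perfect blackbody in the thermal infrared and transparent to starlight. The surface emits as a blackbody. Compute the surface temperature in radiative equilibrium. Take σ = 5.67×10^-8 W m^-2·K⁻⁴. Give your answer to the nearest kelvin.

648 K

Top-of-atmosphere balance: σT_e⁴ = S(1−α)/4 = 2001 W m^-2 → T_e = 433.4 K.
With N = 4 opaque layers, T_s = (N+1)^(1/4)·T_e = 5^(1/4)·433.4 = 648.1 K.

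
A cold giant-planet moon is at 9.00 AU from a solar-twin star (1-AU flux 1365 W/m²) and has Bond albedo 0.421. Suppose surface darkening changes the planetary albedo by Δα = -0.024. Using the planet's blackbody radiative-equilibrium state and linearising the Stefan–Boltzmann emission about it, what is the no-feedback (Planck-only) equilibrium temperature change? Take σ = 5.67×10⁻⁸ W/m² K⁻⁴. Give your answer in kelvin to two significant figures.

0.84 K

Flux at the orbit: S = 1365/(9.00)² = 16.85 W/m².
The baseline emission temperature is T_e = 80.99 K.
ΔF = −(S/4)Δα = −(16.85/4)×(-0.024) = 0.1011 W/m².
Planck response: λ_P = 4σT_e³ = 4·5.67×10⁻⁸·(80.99)³ = 0.1205 W/m²/K.
ΔT₀ = ΔF/λ_P = 0.1011/0.1205 = 0.839 K.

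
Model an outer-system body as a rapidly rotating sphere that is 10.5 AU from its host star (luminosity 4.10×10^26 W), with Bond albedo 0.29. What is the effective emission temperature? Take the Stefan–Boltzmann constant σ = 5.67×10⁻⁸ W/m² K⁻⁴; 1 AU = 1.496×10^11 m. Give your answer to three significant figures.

80.2 K

d = 10.5 × 1.496×10^11 m = 1.571×10^12 m.
S = L/(4πd²) = 13.22 W/m².
The planet absorbs (1−α)S over its disc πR² and re-emits over 4πR², so the mean absorbed flux is (1−0.29)·13.22/4 = 2.347 W/m².
Balancing against σT⁴: T = (2.347/5.67×10⁻⁸)^(1/4) = 80.21 K.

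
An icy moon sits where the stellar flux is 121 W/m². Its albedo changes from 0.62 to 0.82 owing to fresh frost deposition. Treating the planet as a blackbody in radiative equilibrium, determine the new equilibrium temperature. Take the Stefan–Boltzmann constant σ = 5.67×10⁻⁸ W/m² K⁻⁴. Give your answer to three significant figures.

With the new albedo, S(1−α₂)/4 = 5.445 W/m², so T₂ = 98.99 K.

99.0 K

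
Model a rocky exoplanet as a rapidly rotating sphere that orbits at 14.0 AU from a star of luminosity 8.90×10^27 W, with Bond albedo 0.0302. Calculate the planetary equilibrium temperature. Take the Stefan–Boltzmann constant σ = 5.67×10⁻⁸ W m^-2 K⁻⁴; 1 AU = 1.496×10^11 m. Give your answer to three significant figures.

162 K

d = 14.0 × 1.496×10^11 m = 2.094×10^12 m.
Spreading L over a sphere of radius d: S = 8.90×10^27/(4π·2.09×10^12²) = 161.5 W m^-2.
Averaging over the sphere, the absorbed flux is S(1−α)/4 = 39.15 W m^-2.
In equilibrium σT⁴ equals this, so T = 162.1 K.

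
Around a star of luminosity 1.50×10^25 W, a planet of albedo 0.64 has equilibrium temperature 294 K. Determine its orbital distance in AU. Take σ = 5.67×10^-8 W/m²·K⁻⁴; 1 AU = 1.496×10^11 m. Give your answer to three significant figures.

0.106 AU

The flux needed for this T is 4σT⁴/(1−0.64) = 4707 W/m².
From L = 4πd²S, d = √(1.50×10^25/(4π·4707)) = 1.592×10^10 m = 0.1064 AU.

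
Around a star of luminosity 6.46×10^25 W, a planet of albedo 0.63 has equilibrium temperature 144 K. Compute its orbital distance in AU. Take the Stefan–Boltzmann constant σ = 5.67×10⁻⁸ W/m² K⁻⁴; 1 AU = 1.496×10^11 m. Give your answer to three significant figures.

Required flux: S = 4σT⁴/(1−α) = 263.6 W/m².
From L = 4πd²S, d = √(6.46×10^25/(4π·263.6)) = 1.397×10^11 m = 0.9335 AU.

0.934 AU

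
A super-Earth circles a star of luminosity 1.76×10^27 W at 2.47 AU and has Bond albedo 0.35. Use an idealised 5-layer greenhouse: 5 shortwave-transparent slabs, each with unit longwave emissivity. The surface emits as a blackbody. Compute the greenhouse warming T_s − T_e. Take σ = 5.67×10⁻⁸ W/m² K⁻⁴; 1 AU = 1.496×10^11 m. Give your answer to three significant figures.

132 K

Orbital distance: d = 2.47 AU = 3.695×10^11 m.
Flux at the orbit: S = L/(4πd²) = 1.76×10^27/(4π·(3.70×10^11)²) = 1026 W/m².
OLR = S(1−α)/4 = 166.7 W/m²; the top layer radiates at T_e = 232.9 K.
Surface: T_s = (6)^¼·T_e = 364.4 K.
Warming: T_s − T_e = 131.6 K.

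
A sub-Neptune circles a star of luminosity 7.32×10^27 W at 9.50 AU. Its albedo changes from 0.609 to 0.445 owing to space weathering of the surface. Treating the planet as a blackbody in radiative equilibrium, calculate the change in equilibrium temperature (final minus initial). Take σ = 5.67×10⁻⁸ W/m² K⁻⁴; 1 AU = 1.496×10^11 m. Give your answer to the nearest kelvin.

14 kelvin

Orbital distance: d = 9.50 AU = 1.421×10^12 m.
Flux at the orbit: S = L/(4πd²) = 7.32×10^27/(4π·(1.42×10^12)²) = 288.4 W/m².
Before: T₁ = [288.4·0.391/(4σ)]^(1/4) = 149.3 K.
Final:   T₂ = [S(1−0.445)/(4σ)]^(1/4) = 163.0 K.
ΔT = T₂ − T₁ = 13.67 K.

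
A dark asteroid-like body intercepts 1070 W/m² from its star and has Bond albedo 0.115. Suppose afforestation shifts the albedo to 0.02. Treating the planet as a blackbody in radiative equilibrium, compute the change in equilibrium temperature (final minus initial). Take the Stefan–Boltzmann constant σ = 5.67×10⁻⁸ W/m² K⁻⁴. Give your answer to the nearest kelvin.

Initial: T₁ = [S(1−0.115)/(4σ)]^(1/4) = 254.2 K.
With α = 0.02, T₂ = 260.8 K.
ΔT = T₂ − T₁ = 6.563 K.

7 kelvin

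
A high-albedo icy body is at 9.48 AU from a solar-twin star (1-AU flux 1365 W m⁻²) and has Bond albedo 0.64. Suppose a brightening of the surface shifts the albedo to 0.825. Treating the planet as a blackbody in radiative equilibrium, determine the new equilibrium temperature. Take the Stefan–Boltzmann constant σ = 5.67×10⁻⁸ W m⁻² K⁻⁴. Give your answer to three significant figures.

58.5 K

Irradiance scales as 1/d², so S = 1365 W m⁻² × (1/9.48)² = 15.19 W m⁻².
With the new albedo, S(1−α₂)/4 = 0.6645 W m⁻², so T₂ = 58.51 K.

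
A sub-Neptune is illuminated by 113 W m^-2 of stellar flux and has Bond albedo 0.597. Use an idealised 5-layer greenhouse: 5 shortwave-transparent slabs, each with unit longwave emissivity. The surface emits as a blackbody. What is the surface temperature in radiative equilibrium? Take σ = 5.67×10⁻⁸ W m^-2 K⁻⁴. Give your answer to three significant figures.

The effective emission temperature is T_e = [S(1−α)/(4σ)]^¼ = 119.0 K.
With N = 5 opaque layers, T_s = (N+1)^(1/4)·T_e = 6^(1/4)·119.0 = 186.3 K.

186 kelvin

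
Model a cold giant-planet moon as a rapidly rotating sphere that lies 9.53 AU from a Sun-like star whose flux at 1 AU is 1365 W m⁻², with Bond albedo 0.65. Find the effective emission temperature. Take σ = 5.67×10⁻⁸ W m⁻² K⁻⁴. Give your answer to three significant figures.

Irradiance scales as 1/d², so S = 1365 W m⁻² × (1/9.53)² = 15.03 W m⁻².
Averaging over the sphere, the absorbed flux is S(1−α)/4 = 1.315 W m⁻².
Balancing against σT⁴: T = (1.315/5.67×10⁻⁸)^(1/4) = 69.40 K.

69.4 K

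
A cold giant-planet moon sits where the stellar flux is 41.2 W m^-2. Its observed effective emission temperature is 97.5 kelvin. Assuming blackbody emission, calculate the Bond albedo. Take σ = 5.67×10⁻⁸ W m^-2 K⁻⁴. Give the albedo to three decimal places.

0.503

Energy balance: S(1−α)/4 = σT⁴, so 1−α = 4σT⁴/S.
4σT⁴ = 4·5.67×10⁻⁸·(97.5)⁴ = 20.50 W m^-2.
1−α = 20.50/41.20 = 0.4975, so α = 0.5025.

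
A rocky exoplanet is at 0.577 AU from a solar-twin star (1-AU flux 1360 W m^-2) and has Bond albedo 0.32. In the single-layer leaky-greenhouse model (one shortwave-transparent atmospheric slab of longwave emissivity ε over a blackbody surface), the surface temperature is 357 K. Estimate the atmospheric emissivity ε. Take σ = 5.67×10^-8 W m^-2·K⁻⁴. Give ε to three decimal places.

By the inverse-square law, S = 1360/0.577² = 4085 W m^-2.
First, T_e = [4085·(1−0.32)/(4σ)]^(1/4) = 332.7 K.
T_s⁴ = T_e⁴·2/(2−ε) → ε = 2 − 2(T_e/T_s)⁴ = 2 − 2·(332.7/357)⁴ = 0.4920.

0.492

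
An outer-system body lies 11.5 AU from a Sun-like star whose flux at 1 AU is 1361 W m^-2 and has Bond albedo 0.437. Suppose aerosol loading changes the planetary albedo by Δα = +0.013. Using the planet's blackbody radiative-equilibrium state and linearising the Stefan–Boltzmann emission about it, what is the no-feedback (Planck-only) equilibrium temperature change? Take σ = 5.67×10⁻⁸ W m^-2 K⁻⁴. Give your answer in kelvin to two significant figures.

Irradiance scales as 1/d², so S = 1361 W m^-2 × (1/11.5)² = 10.29 W m^-2.
Reference equilibrium: T_e = [S(1−α)/(4σ)]^(1/4) = 71.09 K.
TOA radiative forcing: ΔF = −S·Δα/4 = −10.29·(+0.013)/4 = -0.03345 W m^-2.
Linearising σT⁴ gives d(σT⁴)/dT = 4σT_e³ = 0.08150 W m^-2 per K.
So ΔT₀ = -0.03345/0.08150 = -0.410 K.

-0.41 K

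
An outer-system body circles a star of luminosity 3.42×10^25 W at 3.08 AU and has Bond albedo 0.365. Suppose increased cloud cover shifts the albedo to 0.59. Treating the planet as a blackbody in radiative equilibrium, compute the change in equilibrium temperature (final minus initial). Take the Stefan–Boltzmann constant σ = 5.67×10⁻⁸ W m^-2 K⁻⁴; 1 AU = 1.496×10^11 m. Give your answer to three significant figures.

-8.02 K

d = 3.08 × 1.496×10^11 m = 4.608×10^11 m.
Spreading L over a sphere of radius d: S = 3.42×10^25/(4π·4.61×10^11²) = 12.82 W m^-2.
Initial: T₁ = [S(1−0.365)/(4σ)]^(1/4) = 77.40 K.
With α = 0.59, T₂ = 69.38 K.
ΔT = T₂ − T₁ = -8.019 K.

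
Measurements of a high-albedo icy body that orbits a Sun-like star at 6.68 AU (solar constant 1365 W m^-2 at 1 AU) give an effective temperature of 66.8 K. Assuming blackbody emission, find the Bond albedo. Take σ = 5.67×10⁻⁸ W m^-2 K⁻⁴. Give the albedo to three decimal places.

Irradiance scales as 1/d², so S = 1365 W m^-2 × (1/6.68)² = 30.59 W m^-2.
Rearranging the radiative balance, α = 1 − 4σT⁴/S.
4σT⁴ = 4·5.67×10⁻⁸·(66.8)⁴ = 4.516 W m^-2.
Hence α = 1 − 4.516/30.59 = 0.8524.

0.852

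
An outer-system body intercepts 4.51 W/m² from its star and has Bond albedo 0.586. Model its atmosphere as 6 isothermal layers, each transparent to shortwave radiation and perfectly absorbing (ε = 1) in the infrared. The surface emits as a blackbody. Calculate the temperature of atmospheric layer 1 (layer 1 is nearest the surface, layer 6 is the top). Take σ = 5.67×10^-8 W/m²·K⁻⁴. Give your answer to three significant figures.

83.8 K

OLR = S(1−α)/4 = 0.4668 W/m²; the top layer radiates at T_e = 53.57 K.
The net upward flux σT_e⁴ is constant between every pair of levels, so T_k⁴ = (N+1−k)T_e⁴.
With k = 1: T_1 = (6+1−1)^¼·53.57 K = 83.83 K.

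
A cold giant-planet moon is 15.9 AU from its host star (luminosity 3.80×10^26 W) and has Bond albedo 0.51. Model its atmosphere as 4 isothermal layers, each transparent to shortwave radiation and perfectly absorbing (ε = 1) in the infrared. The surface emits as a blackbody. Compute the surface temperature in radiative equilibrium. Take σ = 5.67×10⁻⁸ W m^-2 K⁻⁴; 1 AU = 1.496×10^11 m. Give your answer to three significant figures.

87.2 K

Orbital distance: d = 15.9 AU = 2.379×10^12 m.
Spreading L over a sphere of radius d: S = 3.80×10^26/(4π·2.38×10^12²) = 5.345 W m^-2.
Top-of-atmosphere balance: σT_e⁴ = S(1−α)/4 = 0.6547 W m^-2 → T_e = 58.29 K.
For an N-layer opaque stack, T_s⁴ = (N+1)T_e⁴, hence T_s = (5)^(1/4)×58.29 K = 87.17 K.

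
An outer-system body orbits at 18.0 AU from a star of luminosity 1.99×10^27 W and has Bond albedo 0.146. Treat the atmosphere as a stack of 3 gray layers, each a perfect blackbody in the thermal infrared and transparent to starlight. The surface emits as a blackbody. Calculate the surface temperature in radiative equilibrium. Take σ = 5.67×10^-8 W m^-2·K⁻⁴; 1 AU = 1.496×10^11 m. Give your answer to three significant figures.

135 K

Orbital distance: d = 18.0 AU = 2.693×10^12 m.
Flux at the orbit: S = L/(4πd²) = 1.99×10^27/(4π·(2.69×10^12)²) = 21.84 W m^-2.
OLR = S(1−α)/4 = 4.663 W m^-2; the top layer radiates at T_e = 95.23 K.
With N = 3 opaque layers, T_s = (N+1)^(1/4)·T_e = 4^(1/4)·95.23 = 134.7 K.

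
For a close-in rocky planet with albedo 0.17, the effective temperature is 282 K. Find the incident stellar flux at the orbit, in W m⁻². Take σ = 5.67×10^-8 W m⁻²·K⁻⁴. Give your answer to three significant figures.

1730 W m⁻²

From S(1−α)/4 = σT⁴: S = 4σT⁴/(1−α).
σT⁴ = 5.67×10⁻⁸·(282)⁴ = 358.6 W m⁻².
So S = 4×358.6/(1−0.17) = 1728 W m⁻².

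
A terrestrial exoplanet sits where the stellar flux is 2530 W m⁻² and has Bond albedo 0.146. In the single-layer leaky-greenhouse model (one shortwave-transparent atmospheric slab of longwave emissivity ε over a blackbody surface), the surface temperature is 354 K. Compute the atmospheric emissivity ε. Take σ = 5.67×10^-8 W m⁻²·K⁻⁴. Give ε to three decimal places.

0.787

TOA balance gives T_e = 312.4 K.
T_s⁴ = T_e⁴·2/(2−ε) → ε = 2 − 2(T_e/T_s)⁴ = 2 − 2·(312.4/354)⁴ = 0.7867.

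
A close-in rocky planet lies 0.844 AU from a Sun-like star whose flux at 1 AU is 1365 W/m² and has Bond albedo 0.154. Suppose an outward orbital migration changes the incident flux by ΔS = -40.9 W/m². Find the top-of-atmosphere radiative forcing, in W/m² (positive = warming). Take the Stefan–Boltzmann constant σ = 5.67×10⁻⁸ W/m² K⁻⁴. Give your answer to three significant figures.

-8.65 W/m²

By the inverse-square law, S = 1365/0.844² = 1916 W/m².
Only a fraction (1−α) is absorbed and it's spread over 4πR², so ΔF = (1−α)ΔS/4 = -8.650 W/m².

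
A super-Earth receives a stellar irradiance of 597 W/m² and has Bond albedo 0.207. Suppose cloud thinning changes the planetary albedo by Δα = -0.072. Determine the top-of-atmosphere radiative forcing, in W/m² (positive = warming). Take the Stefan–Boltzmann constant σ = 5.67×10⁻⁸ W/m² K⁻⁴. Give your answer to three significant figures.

The change in absorbed flux is Δ[S(1−α)/4] = −SΔα/4 = 10.75 W/m².

10.7 W/m²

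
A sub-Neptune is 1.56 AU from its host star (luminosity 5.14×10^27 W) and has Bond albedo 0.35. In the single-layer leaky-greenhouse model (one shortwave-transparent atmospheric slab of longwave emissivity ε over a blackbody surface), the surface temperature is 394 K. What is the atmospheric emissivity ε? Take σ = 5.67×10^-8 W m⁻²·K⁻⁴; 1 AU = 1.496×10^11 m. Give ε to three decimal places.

0.214

d = 1.56 × 1.496×10^11 m = 2.334×10^11 m.
Flux at the orbit: S = L/(4πd²) = 5.14×10^27/(4π·(2.33×10^11)²) = 7510 W m⁻².
Effective temperature: T_e = [S(1−α)/(4σ)]^(1/4) = 383.0 K.
T_s⁴ = T_e⁴·2/(2−ε) → ε = 2 − 2(T_e/T_s)⁴ = 2 − 2·(383.0/394)⁴ = 0.2137.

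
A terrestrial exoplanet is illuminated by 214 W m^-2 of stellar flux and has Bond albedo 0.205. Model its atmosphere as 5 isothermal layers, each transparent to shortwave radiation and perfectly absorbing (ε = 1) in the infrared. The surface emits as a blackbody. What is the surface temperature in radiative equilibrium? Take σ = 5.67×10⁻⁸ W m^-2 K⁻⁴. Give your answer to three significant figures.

Top-of-atmosphere balance: σT_e⁴ = S(1−α)/4 = 42.53 W m^-2 → T_e = 165.5 K.
For an N-layer opaque stack, T_s⁴ = (N+1)T_e⁴, hence T_s = (6)^(1/4)×165.5 K = 259.0 K.

259 K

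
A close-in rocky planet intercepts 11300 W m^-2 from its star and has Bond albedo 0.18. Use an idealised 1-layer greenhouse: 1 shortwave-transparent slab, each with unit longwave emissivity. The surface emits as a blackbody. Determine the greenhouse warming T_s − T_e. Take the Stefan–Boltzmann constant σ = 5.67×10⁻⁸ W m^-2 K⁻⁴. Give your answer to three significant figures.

85.1 K

Top-of-atmosphere balance: σT_e⁴ = S(1−α)/4 = 2316 W m^-2 → T_e = 449.6 K.
Surface: T_s = (2)^¼·T_e = 534.7 K.
So the greenhouse effect raises the surface by 534.7 − 449.6 = 85.06 K.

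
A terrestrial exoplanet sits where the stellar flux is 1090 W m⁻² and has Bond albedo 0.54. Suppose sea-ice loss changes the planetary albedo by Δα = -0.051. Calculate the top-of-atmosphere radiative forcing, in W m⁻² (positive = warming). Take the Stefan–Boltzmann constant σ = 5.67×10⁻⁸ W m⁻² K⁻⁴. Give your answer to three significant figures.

13.9 W m⁻²

TOA radiative forcing: ΔF = −S·Δα/4 = −1090·(-0.051)/4 = 13.90 W m⁻².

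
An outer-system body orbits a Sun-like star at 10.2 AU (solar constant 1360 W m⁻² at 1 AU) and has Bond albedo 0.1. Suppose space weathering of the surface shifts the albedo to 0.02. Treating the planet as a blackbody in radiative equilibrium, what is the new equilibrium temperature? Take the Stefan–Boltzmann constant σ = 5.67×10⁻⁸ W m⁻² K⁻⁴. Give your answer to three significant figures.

86.7 K

Irradiance scales as 1/d², so S = 1360 W m⁻² × (1/10.2)² = 13.07 W m⁻².
T₂ = [S(1−α₂)/(4σ)]^(1/4) = [13.07·0.98/(4σ)]^(1/4) = 86.69 K.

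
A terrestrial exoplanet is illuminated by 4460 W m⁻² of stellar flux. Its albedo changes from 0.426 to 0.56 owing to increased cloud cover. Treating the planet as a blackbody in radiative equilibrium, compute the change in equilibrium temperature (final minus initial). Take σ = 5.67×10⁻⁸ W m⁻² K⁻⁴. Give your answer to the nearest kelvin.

-21 K

Initial: T₁ = [S(1−0.426)/(4σ)]^(1/4) = 325.9 K.
Final:   T₂ = [S(1−0.56)/(4σ)]^(1/4) = 305.0 K.
ΔT = T₂ − T₁ = -20.96 K.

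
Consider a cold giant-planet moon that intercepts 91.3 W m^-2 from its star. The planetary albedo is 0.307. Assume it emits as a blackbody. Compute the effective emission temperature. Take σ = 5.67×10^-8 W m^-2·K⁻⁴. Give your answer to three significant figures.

The planet absorbs (1−α)S over its disc πR² and re-emits over 4πR², so the mean absorbed flux is (1−0.307)·91.30/4 = 15.82 W m^-2.
Balancing against σT⁴: T = (15.82/5.67×10⁻⁸)^(1/4) = 129.2 K.

129 K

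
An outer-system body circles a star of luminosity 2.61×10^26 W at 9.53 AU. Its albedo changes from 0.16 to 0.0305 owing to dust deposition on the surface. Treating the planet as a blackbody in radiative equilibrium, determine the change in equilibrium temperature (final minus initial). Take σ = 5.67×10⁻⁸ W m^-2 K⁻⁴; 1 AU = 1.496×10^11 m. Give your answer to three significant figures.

Orbital distance: d = 9.53 AU = 1.426×10^12 m.
S = L/(4πd²) = 10.22 W m^-2.
Before: T₁ = [10.22·0.84/(4σ)]^(1/4) = 78.43 K.
With α = 0.0305, T₂ = 81.30 K.
ΔT = T₂ − T₁ = 2.862 K.

2.86 K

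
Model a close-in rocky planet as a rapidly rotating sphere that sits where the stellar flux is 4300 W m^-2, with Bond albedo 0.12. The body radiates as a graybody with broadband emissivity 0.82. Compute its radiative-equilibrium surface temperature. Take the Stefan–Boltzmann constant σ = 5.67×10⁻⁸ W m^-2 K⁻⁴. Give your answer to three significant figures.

Averaging over the sphere, the absorbed flux is S(1−α)/4 = 946.0 W m^-2.
Radiative balance εσT⁴ = 946.0 gives T = [946.0/(0.82·σ)]^(1/4) = 377.7 K.

378 K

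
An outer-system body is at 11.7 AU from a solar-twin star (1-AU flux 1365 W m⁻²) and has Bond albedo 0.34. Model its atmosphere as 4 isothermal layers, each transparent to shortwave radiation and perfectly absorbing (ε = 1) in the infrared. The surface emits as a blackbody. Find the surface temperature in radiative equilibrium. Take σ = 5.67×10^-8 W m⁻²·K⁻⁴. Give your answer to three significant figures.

110 kelvin

Flux at the orbit: S = 1365/(11.7)² = 9.972 W m⁻².
Top-of-atmosphere balance: σT_e⁴ = S(1−α)/4 = 1.645 W m⁻² → T_e = 73.39 K.
For an N-layer opaque stack, T_s⁴ = (N+1)T_e⁴, hence T_s = (5)^(1/4)×73.39 K = 109.8 K.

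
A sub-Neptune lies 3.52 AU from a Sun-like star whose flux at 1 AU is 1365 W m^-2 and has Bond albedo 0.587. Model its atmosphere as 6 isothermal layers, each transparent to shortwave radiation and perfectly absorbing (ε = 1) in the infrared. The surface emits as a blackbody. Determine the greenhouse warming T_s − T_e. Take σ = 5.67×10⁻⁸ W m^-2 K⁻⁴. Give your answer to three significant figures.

74.6 K

Irradiance scales as 1/d², so S = 1365 W m^-2 × (1/3.52)² = 110.2 W m^-2.
OLR = S(1−α)/4 = 11.37 W m^-2; the top layer radiates at T_e = 119.0 K.
T_s = (N+1)^(1/4)·T_e = 193.6 K.
Warming: T_s − T_e = 74.57 K.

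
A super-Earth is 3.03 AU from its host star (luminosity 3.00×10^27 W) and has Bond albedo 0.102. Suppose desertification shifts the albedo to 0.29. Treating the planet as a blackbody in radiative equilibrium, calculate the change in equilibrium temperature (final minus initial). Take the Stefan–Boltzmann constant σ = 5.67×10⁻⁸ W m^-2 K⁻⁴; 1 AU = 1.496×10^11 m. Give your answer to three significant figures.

Orbital distance: d = 3.03 AU = 4.533×10^11 m.
Spreading L over a sphere of radius d: S = 3.00×10^27/(4π·4.53×10^11²) = 1162 W m^-2.
Initial: T₁ = [S(1−0.102)/(4σ)]^(1/4) = 260.4 K.
With α = 0.29, T₂ = 245.6 K.
Change: 245.6 − 260.4 = -14.85 K.

-14.9 K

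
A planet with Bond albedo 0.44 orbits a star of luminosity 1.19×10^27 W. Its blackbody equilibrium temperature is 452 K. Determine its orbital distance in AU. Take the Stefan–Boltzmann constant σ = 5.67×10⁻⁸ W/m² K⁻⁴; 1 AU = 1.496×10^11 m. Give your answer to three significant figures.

Energy balance gives S = 4σT⁴/(1−α) = 16900 W/m².
Then d = [L/(4πS)]^(1/2) = 7.485×10^10 m, i.e. 0.5003 AU.

0.500 AU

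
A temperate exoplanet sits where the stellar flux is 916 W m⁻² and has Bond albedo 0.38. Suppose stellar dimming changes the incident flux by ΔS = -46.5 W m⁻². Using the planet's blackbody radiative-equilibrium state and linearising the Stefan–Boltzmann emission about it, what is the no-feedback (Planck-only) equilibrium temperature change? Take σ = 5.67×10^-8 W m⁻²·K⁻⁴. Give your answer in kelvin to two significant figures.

-2.8 K

Unperturbed T_e = [916.0·(1−0.38)/(4σ)]^¼ = 223.7 K.
TOA radiative forcing: ΔF = (1−α)ΔS/4 = 0.62·(-46.5)/4 = -7.207 W m⁻².
The Planck feedback parameter is 4σT_e³ = 2.539 W m⁻²/K.
ΔT₀ = ΔF/λ_P = -7.207/2.539 = -2.84 K.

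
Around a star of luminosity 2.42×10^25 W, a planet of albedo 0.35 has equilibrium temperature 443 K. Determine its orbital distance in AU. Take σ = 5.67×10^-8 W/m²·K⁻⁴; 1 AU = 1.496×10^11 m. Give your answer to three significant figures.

0.0800 AU

Required flux: S = 4σT⁴/(1−α) = 13440 W/m².
Then d = [L/(4πS)]^(1/2) = 1.197×10^10 m, i.e. 0.08002 AU.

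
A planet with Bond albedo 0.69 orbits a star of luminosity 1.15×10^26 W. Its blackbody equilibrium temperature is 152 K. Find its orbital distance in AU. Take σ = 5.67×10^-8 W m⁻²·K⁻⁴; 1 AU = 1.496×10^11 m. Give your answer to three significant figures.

1.02 AU

Required flux: S = 4σT⁴/(1−α) = 390.5 W m⁻².
From L = 4πd²S, d = √(1.15×10^26/(4π·390.5)) = 1.531×10^11 m = 1.023 AU.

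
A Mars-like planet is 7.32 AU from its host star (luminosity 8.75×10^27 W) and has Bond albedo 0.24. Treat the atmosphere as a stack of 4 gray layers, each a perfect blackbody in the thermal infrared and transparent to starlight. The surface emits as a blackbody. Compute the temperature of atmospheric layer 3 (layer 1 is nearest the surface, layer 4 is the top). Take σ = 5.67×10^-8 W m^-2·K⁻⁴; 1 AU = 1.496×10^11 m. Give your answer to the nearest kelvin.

Orbital distance: d = 7.32 AU = 1.095×10^12 m.
Flux at the orbit: S = L/(4πd²) = 8.75×10^27/(4π·(1.10×10^12)²) = 580.6 W m^-2.
Top-of-atmosphere balance: σT_e⁴ = S(1−α)/4 = 110.3 W m^-2 → T_e = 210.0 K.
The net upward flux σT_e⁴ is constant between every pair of levels, so T_k⁴ = (N+1−k)T_e⁴.
T_3 = (2)^(1/4)·210.0 = 249.8 K.

250 K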